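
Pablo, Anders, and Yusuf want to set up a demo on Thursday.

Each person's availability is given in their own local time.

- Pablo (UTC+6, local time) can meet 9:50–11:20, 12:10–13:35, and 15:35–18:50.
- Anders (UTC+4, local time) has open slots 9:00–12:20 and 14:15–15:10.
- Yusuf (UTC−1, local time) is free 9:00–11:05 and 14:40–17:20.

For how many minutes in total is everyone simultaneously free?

55 minutes

Pablo → UTC: 03:50–05:20, 06:10–07:35, 09:35–12:50.
Anders → UTC: 05:00–08:20, 10:15–11:10.
Yusuf → UTC: 10:00–12:05, 15:40–18:20.
Pablo ∩ Anders: 05:00–05:20, 06:10–07:35, 10:15–11:10.
Pablo ∩ Anders ∩ Yusuf: 10:15–11:10.
Total common minutes: 55.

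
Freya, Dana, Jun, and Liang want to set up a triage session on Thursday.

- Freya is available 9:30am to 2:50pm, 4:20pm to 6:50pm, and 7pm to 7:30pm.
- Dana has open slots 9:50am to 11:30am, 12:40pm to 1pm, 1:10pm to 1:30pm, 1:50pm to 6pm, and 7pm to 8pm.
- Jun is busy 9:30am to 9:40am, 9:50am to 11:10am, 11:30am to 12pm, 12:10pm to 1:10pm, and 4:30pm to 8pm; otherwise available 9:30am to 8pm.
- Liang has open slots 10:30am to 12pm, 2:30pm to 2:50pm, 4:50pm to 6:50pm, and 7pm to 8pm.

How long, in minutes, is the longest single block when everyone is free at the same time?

20 minutes

Jun free within 09:30–20:00: 09:40–09:50, 11:10–11:30, 12:00–12:10, 13:10–16:30.
Freya ∩ Dana: 09:50–11:30, 12:40–13:00, 13:10–13:30, 13:50–14:50, 16:20–18:00, 19:00–19:30.
Freya ∩ Dana ∩ Jun: 11:10–11:30, 13:10–13:30, 13:50–14:50, 16:20–16:30.
Freya ∩ Dana ∩ Jun ∩ Liang: 11:10–11:30, 14:30–14:50.
Common window lengths: 20, 20 min; longest is 20.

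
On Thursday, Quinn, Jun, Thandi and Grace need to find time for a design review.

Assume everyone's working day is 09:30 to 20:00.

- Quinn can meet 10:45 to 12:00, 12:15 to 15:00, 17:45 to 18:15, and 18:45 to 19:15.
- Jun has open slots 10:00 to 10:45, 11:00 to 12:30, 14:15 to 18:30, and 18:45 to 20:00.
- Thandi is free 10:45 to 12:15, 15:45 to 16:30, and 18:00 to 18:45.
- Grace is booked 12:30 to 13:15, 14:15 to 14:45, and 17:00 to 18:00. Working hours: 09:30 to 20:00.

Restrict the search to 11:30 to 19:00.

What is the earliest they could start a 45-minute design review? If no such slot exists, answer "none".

none

Grace free within 09:30–20:00: 09:30–12:30, 13:15–14:15, 14:45–17:00, 18:00–20:00.
Quinn ∩ Jun: 11:00–12:00, 12:15–12:30, 14:15–15:00, 17:45–18:15, 18:45–19:15.
Quinn ∩ Jun ∩ Thandi: 11:00–12:00, 18:00–18:15.
Quinn ∩ Jun ∩ Thandi ∩ Grace: 11:00–12:00, 18:00–18:15.
Restricted to 11:30–19:00: 11:30–12:00, 18:00–18:15.
Windows ≥ 45 min: (none).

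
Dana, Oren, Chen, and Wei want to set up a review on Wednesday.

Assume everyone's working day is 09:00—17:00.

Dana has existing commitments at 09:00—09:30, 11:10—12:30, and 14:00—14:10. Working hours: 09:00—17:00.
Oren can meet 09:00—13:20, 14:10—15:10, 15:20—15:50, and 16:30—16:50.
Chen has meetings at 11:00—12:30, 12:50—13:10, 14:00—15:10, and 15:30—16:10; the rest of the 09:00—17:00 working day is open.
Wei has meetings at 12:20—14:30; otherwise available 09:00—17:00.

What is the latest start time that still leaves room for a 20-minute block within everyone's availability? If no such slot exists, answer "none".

Dana free within 09:00–17:00: 09:30–11:10, 12:30–14:00, 14:10–17:00.
Chen free within 09:00–17:00: 09:00–11:00, 12:30–12:50, 13:10–14:00, 15:10–15:30, 16:10–17:00.
Wei free within 09:00–17:00: 09:00–12:20, 14:30–17:00.
Dana ∩ Oren: 09:30–11:10, 12:30–13:20, 14:10–15:10, 15:20–15:50, 16:30–16:50.
Dana ∩ Oren ∩ Chen: 09:30–11:00, 12:30–12:50, 13:10–13:20, 15:20–15:30, 16:30–16:50.
Dana ∩ Oren ∩ Chen ∩ Wei: 09:30–11:00, 15:20–15:30, 16:30–16:50.
Windows ≥ 20 min: 09:30–11:00, 16:30–16:50.
Latest start in the last window 16:30–16:50 is 16:50 − 20 min = 16:30.

16:30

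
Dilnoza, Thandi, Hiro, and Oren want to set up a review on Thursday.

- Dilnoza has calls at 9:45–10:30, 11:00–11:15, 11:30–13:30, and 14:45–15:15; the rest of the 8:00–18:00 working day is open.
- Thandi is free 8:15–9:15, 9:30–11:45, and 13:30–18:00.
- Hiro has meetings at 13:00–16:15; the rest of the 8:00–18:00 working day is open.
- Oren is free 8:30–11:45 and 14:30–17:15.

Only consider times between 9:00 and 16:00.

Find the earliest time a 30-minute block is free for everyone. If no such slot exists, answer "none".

Dilnoza free within 08:00–18:00: 08:00–09:45, 10:30–11:00, 11:15–11:30, 13:30–14:45, 15:15–18:00.
Hiro free within 08:00–18:00: 08:00–13:00, 16:15–18:00.
Dilnoza ∩ Thandi: 08:15–09:15, 09:30–09:45, 10:30–11:00, 11:15–11:30, 13:30–14:45, 15:15–18:00.
Dilnoza ∩ Thandi ∩ Hiro: 08:15–09:15, 09:30–09:45, 10:30–11:00, 11:15–11:30, 16:15–18:00.
Dilnoza ∩ Thandi ∩ Hiro ∩ Oren: 08:30–09:15, 09:30–09:45, 10:30–11:00, 11:15–11:30, 16:15–17:15.
Restricted to 09:00–16:00: 09:00–09:15, 09:30–09:45, 10:30–11:00, 11:15–11:30.
Windows ≥ 30 min: 10:30–11:00.
Earliest such window starts at 10:30.

10:30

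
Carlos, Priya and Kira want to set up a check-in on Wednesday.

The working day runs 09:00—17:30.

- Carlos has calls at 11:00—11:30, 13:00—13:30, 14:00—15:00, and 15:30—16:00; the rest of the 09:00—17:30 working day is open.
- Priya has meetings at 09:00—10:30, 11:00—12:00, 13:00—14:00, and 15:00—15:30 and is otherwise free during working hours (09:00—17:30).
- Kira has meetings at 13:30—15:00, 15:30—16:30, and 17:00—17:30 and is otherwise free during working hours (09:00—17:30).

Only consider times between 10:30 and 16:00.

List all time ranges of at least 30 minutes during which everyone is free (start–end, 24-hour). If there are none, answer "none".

Carlos free within 09:00–17:30: 09:00–11:00, 11:30–13:00, 13:30–14:00, 15:00–15:30, 16:00–17:30.
Priya free within 09:00–17:30: 10:30–11:00, 12:00–13:00, 14:00–15:00, 15:30–17:30.
Kira free within 09:00–17:30: 09:00–13:30, 15:00–15:30, 16:30–17:00.
Carlos ∩ Priya: 10:30–11:00, 12:00–13:00, 16:00–17:30.
Carlos ∩ Priya ∩ Kira: 10:30–11:00, 12:00–13:00, 16:30–17:00.
Restricted to 10:30–16:00: 10:30–11:00, 12:00–13:00.
Windows ≥ 30 min: 10:30–11:00, 12:00–13:00.

10:30–11:00, 12:00–13:00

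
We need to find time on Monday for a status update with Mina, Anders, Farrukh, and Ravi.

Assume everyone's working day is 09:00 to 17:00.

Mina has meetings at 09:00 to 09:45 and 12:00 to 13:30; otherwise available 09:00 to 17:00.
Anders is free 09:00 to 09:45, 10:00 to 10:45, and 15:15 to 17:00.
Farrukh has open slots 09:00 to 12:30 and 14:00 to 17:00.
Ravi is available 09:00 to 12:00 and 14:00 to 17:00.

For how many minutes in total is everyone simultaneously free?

Mina free within 09:00–17:00: 09:45–12:00, 13:30–17:00.
Mina ∩ Anders: 10:00–10:45, 15:15–17:00.
Mina ∩ Anders ∩ Farrukh: 10:00–10:45, 15:15–17:00.
Mina ∩ Anders ∩ Farrukh ∩ Ravi: 10:00–10:45, 15:15–17:00.
Total common minutes: 45 + 105 = 150.

150 minutes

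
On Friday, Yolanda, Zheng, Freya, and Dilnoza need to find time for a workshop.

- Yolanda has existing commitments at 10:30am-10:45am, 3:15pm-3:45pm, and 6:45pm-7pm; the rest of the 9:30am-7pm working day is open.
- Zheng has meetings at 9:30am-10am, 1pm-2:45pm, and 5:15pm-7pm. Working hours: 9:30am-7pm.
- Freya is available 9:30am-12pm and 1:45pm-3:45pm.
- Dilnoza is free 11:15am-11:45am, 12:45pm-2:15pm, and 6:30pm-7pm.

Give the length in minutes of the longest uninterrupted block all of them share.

Yolanda free within 09:30–19:00: 09:30–10:30, 10:45–15:15, 15:45–18:45.
Zheng free within 09:30–19:00: 10:00–13:00, 14:45–17:15.
Yolanda ∩ Zheng: 10:00–10:30, 10:45–13:00, 14:45–15:15, 15:45–17:15.
Yolanda ∩ Zheng ∩ Freya: 10:00–10:30, 10:45–12:00, 14:45–15:15.
Yolanda ∩ Zheng ∩ Freya ∩ Dilnoza: 11:15–11:45.
Single common window of 30 minutes.

30 minutes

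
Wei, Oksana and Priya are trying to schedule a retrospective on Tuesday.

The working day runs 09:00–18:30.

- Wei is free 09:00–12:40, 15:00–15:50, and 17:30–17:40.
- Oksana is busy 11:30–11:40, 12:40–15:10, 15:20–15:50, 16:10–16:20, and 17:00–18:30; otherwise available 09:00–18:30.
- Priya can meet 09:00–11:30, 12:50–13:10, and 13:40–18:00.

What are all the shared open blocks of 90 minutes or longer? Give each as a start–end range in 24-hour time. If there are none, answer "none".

Oksana free within 09:00–18:30: 09:00–11:30, 11:40–12:40, 15:10–15:20, 15:50–16:10, 16:20–17:00.
Wei ∩ Oksana: 09:00–11:30, 11:40–12:40, 15:10–15:20.
Wei ∩ Oksana ∩ Priya: 09:00–11:30, 15:10–15:20.
Windows ≥ 90 min: 09:00–11:30.

09:00–11:30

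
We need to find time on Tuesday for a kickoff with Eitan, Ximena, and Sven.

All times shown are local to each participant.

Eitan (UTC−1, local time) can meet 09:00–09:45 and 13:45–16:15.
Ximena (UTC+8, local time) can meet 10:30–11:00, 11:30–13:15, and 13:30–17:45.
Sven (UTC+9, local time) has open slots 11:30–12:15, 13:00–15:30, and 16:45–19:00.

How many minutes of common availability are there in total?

Eitan → UTC: 10:00–10:45, 14:45–17:15.
Ximena → UTC: 02:30–03:00, 03:30–05:15, 05:30–09:45.
Sven → UTC: 02:30–03:15, 04:00–06:30, 07:45–10:00.
Eitan ∩ Ximena: (none).
Eitan ∩ Ximena ∩ Sven: (none).
Total common minutes: 0.

0 minutes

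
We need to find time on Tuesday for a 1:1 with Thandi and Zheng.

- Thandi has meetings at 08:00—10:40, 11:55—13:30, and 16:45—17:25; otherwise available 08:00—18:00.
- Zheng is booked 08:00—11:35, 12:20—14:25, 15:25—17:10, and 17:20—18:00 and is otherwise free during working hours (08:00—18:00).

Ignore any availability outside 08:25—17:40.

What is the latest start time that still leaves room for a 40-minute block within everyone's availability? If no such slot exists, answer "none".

14:45

Thandi free within 08:00–18:00: 10:40–11:55, 13:30–16:45, 17:25–18:00.
Zheng free within 08:00–18:00: 11:35–12:20, 14:25–15:25, 17:10–17:20.
Thandi ∩ Zheng: 11:35–11:55, 14:25–15:25.
Restricted to 08:25–17:40: 11:35–11:55, 14:25–15:25.
Windows ≥ 40 min: 14:25–15:25.
Latest start in the last window 14:25–15:25 is 15:25 − 40 min = 14:45.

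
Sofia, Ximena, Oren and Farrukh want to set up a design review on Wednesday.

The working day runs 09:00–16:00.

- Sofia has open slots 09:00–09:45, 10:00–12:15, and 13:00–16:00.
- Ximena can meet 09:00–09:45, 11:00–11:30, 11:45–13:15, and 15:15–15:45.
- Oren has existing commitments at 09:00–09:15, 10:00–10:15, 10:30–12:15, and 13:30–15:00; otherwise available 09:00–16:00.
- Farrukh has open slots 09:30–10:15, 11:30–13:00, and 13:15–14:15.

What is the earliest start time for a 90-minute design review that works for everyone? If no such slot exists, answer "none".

none

Oren free within 09:00–16:00: 09:15–10:00, 10:15–10:30, 12:15–13:30, 15:00–16:00.
Sofia ∩ Ximena: 09:00–09:45, 11:00–11:30, 11:45–12:15, 13:00–13:15, 15:15–15:45.
Sofia ∩ Ximena ∩ Oren: 09:15–09:45, 13:00–13:15, 15:15–15:45.
Sofia ∩ Ximena ∩ Oren ∩ Farrukh: 09:30–09:45.
Windows ≥ 90 min: (none).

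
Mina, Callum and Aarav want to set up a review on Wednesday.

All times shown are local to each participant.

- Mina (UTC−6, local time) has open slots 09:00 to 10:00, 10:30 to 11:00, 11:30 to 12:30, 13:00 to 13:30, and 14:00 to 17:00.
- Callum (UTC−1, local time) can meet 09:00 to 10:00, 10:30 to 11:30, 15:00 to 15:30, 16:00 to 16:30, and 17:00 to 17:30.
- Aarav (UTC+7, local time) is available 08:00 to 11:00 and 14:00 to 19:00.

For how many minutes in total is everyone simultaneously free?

Mina → UTC: 15:00–16:00, 16:30–17:00, 17:30–18:30, 19:00–19:30, 20:00–23:00.
Callum → UTC: 10:00–11:00, 11:30–12:30, 16:00–16:30, 17:00–17:30, 18:00–18:30.
Aarav → UTC: 01:00–04:00, 07:00–12:00.
Mina ∩ Callum: 18:00–18:30.
Mina ∩ Callum ∩ Aarav: (none).
Total common minutes: 0.

0 minutes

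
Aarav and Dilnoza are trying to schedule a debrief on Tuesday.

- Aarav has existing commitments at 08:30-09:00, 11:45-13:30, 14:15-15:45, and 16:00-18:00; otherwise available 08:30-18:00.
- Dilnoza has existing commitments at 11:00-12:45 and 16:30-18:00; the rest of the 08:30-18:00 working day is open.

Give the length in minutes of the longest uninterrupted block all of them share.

Aarav free within 08:30–18:00: 09:00–11:45, 13:30–14:15, 15:45–16:00.
Dilnoza free within 08:30–18:00: 08:30–11:00, 12:45–16:30.
Aarav ∩ Dilnoza: 09:00–11:00, 13:30–14:15, 15:45–16:00.
Common window lengths: 120, 45, 15 min; longest is 120.

120 minutes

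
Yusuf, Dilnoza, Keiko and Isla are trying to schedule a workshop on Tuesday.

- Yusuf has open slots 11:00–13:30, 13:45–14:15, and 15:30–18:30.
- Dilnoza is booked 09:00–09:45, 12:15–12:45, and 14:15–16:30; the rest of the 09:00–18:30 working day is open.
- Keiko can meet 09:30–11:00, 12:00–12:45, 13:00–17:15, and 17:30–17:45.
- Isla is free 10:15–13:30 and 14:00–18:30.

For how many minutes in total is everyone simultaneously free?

120 minutes

Dilnoza free within 09:00–18:30: 09:45–12:15, 12:45–14:15, 16:30–18:30.
Yusuf ∩ Dilnoza: 11:00–12:15, 12:45–13:30, 13:45–14:15, 16:30–18:30.
Yusuf ∩ Dilnoza ∩ Keiko: 12:00–12:15, 13:00–13:30, 13:45–14:15, 16:30–17:15, 17:30–17:45.
Yusuf ∩ Dilnoza ∩ Keiko ∩ Isla: 12:00–12:15, 13:00–13:30, 14:00–14:15, 16:30–17:15, 17:30–17:45.
Total common minutes: 15 + 30 + 15 + 45 + 15 = 120.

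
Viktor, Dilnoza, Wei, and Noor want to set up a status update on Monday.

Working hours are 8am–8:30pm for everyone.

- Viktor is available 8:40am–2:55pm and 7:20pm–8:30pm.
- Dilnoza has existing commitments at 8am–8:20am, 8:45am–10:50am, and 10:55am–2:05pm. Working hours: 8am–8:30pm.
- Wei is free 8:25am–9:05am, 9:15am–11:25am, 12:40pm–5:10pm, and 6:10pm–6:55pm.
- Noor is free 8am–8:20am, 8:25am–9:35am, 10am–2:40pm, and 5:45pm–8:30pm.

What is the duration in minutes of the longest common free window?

35 minutes

Dilnoza free within 08:00–20:30: 08:20–08:45, 10:50–10:55, 14:05–20:30.
Viktor ∩ Dilnoza: 08:40–08:45, 10:50–10:55, 14:05–14:55, 19:20–20:30.
Viktor ∩ Dilnoza ∩ Wei: 08:40–08:45, 10:50–10:55, 14:05–14:55.
Viktor ∩ Dilnoza ∩ Wei ∩ Noor: 08:40–08:45, 10:50–10:55, 14:05–14:40.
Common window lengths: 5, 5, 35 min; longest is 35.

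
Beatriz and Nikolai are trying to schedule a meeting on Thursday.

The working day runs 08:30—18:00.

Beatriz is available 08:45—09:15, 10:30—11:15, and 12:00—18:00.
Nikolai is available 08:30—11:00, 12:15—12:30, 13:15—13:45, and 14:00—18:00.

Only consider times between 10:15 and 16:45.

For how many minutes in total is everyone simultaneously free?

Beatriz ∩ Nikolai: 08:45–09:15, 10:30–11:00, 12:15–12:30, 13:15–13:45, 14:00–18:00.
Restricted to 10:15–16:45: 10:30–11:00, 12:15–12:30, 13:15–13:45, 14:00–16:45.
Total common minutes: 30 + 15 + 30 + 165 = 240.

240 minutes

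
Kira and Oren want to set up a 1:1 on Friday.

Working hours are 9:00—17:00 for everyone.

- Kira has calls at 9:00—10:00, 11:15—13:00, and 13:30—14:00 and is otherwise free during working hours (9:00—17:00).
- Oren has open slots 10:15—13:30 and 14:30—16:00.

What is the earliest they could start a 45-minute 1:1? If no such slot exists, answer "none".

10:15

Kira free within 09:00–17:00: 10:00–11:15, 13:00–13:30, 14:00–17:00.
Kira ∩ Oren: 10:15–11:15, 13:00–13:30, 14:30–16:00.
Windows ≥ 45 min: 10:15–11:15, 14:30–16:00.
Earliest such window starts at 10:15.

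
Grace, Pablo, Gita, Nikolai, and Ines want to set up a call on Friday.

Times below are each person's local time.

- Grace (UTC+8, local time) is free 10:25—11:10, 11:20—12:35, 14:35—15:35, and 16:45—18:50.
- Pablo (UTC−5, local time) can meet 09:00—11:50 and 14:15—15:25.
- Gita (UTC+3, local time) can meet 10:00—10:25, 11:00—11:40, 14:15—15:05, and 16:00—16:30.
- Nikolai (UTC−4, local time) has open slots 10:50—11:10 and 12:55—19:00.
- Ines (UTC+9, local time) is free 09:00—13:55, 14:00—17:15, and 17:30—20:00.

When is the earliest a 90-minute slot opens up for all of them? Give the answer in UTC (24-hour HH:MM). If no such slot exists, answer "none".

Grace → UTC: 02:25–03:10, 03:20–04:35, 06:35–07:35, 08:45–10:50.
Pablo → UTC: 14:00–16:50, 19:15–20:25.
Gita → UTC: 07:00–07:25, 08:00–08:40, 11:15–12:05, 13:00–13:30.
Nikolai → UTC: 14:50–15:10, 16:55–23:00.
Ines → UTC: 00:00–04:55, 05:00–08:15, 08:30–11:00.
Grace ∩ Pablo: (none).
Grace ∩ Pablo ∩ Gita: (none).
Grace ∩ Pablo ∩ Gita ∩ Nikolai: (none).
Grace ∩ Pablo ∩ Gita ∩ Nikolai ∩ Ines: (none).
Windows ≥ 90 min: (none).

none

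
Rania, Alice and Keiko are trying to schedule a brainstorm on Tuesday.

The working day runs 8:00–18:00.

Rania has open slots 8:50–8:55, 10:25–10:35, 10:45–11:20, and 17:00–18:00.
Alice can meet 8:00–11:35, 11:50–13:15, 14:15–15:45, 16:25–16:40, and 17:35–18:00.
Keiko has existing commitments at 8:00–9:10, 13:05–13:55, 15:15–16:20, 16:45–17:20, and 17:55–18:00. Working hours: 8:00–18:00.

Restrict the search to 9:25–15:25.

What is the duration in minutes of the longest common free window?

Keiko free within 08:00–18:00: 09:10–13:05, 13:55–15:15, 16:20–16:45, 17:20–17:55.
Rania ∩ Alice: 08:50–08:55, 10:25–10:35, 10:45–11:20, 17:35–18:00.
Rania ∩ Alice ∩ Keiko: 10:25–10:35, 10:45–11:20, 17:35–17:55.
Restricted to 09:25–15:25: 10:25–10:35, 10:45–11:20.
Common window lengths: 10, 35 min; longest is 35.

35 minutes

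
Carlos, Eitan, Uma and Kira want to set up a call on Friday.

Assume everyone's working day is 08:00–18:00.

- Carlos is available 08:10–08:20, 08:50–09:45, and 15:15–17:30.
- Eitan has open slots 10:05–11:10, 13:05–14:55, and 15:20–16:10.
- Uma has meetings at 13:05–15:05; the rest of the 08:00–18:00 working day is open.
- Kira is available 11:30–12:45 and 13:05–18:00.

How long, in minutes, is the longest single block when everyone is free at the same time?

50 minutes

Uma free within 08:00–18:00: 08:00–13:05, 15:05–18:00.
Carlos ∩ Eitan: 15:20–16:10.
Carlos ∩ Eitan ∩ Uma: 15:20–16:10.
Carlos ∩ Eitan ∩ Uma ∩ Kira: 15:20–16:10.
Single common window of 50 minutes.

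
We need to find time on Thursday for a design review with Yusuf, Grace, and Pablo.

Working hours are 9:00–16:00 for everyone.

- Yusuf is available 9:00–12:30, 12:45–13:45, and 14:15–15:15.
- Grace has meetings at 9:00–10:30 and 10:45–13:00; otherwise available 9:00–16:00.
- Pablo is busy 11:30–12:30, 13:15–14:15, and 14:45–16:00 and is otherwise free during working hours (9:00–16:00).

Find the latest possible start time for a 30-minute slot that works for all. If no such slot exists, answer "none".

14:15

Grace free within 09:00–16:00: 10:30–10:45, 13:00–16:00.
Pablo free within 09:00–16:00: 09:00–11:30, 12:30–13:15, 14:15–14:45.
Yusuf ∩ Grace: 10:30–10:45, 13:00–13:45, 14:15–15:15.
Yusuf ∩ Grace ∩ Pablo: 10:30–10:45, 13:00–13:15, 14:15–14:45.
Windows ≥ 30 min: 14:15–14:45.
Latest start in the last window 14:15–14:45 is 14:45 − 30 min = 14:15.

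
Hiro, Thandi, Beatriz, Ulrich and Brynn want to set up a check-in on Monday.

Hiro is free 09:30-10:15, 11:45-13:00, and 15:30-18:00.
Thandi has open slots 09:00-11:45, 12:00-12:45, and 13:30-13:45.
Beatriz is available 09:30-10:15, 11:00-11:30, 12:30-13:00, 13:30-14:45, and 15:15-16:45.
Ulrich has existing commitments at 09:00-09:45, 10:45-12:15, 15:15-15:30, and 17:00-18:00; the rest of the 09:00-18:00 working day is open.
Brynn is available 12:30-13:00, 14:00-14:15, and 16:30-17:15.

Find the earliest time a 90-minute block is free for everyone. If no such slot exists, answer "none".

Ulrich free within 09:00–18:00: 09:45–10:45, 12:15–15:15, 15:30–17:00.
Hiro ∩ Thandi: 09:30–10:15, 12:00–12:45.
Hiro ∩ Thandi ∩ Beatriz: 09:30–10:15, 12:30–12:45.
Hiro ∩ Thandi ∩ Beatriz ∩ Ulrich: 09:45–10:15, 12:30–12:45.
Hiro ∩ Thandi ∩ Beatriz ∩ Ulrich ∩ Brynn: 12:30–12:45.
Windows ≥ 90 min: (none).

none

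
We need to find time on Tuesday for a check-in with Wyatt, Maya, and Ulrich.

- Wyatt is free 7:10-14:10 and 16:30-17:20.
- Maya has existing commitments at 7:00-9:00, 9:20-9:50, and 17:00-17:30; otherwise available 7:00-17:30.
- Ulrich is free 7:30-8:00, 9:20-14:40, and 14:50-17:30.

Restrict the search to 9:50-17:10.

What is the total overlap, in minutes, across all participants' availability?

290 minutes

Maya free within 07:00–17:30: 09:00–09:20, 09:50–17:00.
Wyatt ∩ Maya: 09:00–09:20, 09:50–14:10, 16:30–17:00.
Wyatt ∩ Maya ∩ Ulrich: 09:50–14:10, 16:30–17:00.
Restricted to 09:50–17:10: 09:50–14:10, 16:30–17:00.
Total common minutes: 260 + 30 = 290.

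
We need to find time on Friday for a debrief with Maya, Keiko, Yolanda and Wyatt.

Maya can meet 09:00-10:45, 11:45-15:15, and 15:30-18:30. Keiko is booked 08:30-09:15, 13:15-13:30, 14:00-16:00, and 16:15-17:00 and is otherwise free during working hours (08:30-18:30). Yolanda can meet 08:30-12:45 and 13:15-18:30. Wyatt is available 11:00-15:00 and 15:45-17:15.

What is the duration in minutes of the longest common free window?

Keiko free within 08:30–18:30: 09:15–13:15, 13:30–14:00, 16:00–16:15, 17:00–18:30.
Maya ∩ Keiko: 09:15–10:45, 11:45–13:15, 13:30–14:00, 16:00–16:15, 17:00–18:30.
Maya ∩ Keiko ∩ Yolanda: 09:15–10:45, 11:45–12:45, 13:30–14:00, 16:00–16:15, 17:00–18:30.
Maya ∩ Keiko ∩ Yolanda ∩ Wyatt: 11:45–12:45, 13:30–14:00, 16:00–16:15, 17:00–17:15.
Common window lengths: 60, 30, 15, 15 min; longest is 60.

60 minutes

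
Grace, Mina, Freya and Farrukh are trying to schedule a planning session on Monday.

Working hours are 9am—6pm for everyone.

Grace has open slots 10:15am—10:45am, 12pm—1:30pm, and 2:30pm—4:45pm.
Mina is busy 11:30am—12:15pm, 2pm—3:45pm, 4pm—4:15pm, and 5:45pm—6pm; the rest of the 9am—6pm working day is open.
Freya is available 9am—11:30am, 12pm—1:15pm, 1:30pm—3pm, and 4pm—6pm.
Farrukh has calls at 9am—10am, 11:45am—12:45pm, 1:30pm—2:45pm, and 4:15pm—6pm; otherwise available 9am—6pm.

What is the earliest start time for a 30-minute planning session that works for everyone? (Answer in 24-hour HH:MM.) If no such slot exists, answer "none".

10:15

Mina free within 09:00–18:00: 09:00–11:30, 12:15–14:00, 15:45–16:00, 16:15–17:45.
Farrukh free within 09:00–18:00: 10:00–11:45, 12:45–13:30, 14:45–16:15.
Grace ∩ Mina: 10:15–10:45, 12:15–13:30, 15:45–16:00, 16:15–16:45.
Grace ∩ Mina ∩ Freya: 10:15–10:45, 12:15–13:15, 16:15–16:45.
Grace ∩ Mina ∩ Freya ∩ Farrukh: 10:15–10:45, 12:45–13:15.
Windows ≥ 30 min: 10:15–10:45, 12:45–13:15.
Earliest such window starts at 10:15.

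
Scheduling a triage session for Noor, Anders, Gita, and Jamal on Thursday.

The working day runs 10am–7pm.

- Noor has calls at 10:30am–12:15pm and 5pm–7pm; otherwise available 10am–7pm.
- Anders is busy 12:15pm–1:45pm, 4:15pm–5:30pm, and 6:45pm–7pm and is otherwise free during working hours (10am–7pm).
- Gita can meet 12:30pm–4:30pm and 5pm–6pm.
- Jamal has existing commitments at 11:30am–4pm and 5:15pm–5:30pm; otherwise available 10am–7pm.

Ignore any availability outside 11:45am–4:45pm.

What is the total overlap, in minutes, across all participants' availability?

15 minutes

Noor free within 10:00–19:00: 10:00–10:30, 12:15–17:00.
Anders free within 10:00–19:00: 10:00–12:15, 13:45–16:15, 17:30–18:45.
Jamal free within 10:00–19:00: 10:00–11:30, 16:00–17:15, 17:30–19:00.
Noor ∩ Anders: 10:00–10:30, 13:45–16:15.
Noor ∩ Anders ∩ Gita: 13:45–16:15.
Noor ∩ Anders ∩ Gita ∩ Jamal: 16:00–16:15.
Restricted to 11:45–16:45: 16:00–16:15.
Total common minutes: 15.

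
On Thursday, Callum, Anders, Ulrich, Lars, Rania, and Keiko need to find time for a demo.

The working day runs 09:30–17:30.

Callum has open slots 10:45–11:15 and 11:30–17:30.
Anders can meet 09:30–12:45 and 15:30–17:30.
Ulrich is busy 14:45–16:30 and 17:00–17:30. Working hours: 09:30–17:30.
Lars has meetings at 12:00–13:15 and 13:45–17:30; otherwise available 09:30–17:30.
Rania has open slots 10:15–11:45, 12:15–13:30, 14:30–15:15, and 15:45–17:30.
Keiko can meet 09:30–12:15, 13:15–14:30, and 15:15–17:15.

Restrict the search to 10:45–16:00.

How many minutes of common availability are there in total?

Ulrich free within 09:30–17:30: 09:30–14:45, 16:30–17:00.
Lars free within 09:30–17:30: 09:30–12:00, 13:15–13:45.
Callum ∩ Anders: 10:45–11:15, 11:30–12:45, 15:30–17:30.
Callum ∩ Anders ∩ Ulrich: 10:45–11:15, 11:30–12:45, 16:30–17:00.
Callum ∩ Anders ∩ Ulrich ∩ Lars: 10:45–11:15, 11:30–12:00.
Callum ∩ Anders ∩ Ulrich ∩ Lars ∩ Rania: 10:45–11:15, 11:30–11:45.
Callum ∩ Anders ∩ Ulrich ∩ Lars ∩ Rania ∩ Keiko: 10:45–11:15, 11:30–11:45.
Restricted to 10:45–16:00: 10:45–11:15, 11:30–11:45.
Total common minutes: 30 + 15 = 45.

45 minutes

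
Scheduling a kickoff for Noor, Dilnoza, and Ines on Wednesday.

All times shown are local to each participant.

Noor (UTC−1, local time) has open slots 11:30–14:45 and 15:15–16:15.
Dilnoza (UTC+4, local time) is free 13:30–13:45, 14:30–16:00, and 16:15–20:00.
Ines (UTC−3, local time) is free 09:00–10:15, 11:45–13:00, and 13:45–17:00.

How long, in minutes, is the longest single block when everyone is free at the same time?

Noor → UTC: 12:30–15:45, 16:15–17:15.
Dilnoza → UTC: 09:30–09:45, 10:30–12:00, 12:15–16:00.
Ines → UTC: 12:00–13:15, 14:45–16:00, 16:45–20:00.
Noor ∩ Dilnoza: 12:30–15:45.
Noor ∩ Dilnoza ∩ Ines: 12:30–13:15, 14:45–15:45.
Common window lengths: 45, 60 min; longest is 60.

60 minutes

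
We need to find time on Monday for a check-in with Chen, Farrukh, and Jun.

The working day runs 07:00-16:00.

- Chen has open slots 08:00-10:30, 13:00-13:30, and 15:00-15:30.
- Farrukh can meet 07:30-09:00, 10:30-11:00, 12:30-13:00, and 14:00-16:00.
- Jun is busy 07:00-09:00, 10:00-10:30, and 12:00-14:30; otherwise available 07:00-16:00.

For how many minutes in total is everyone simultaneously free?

Jun free within 07:00–16:00: 09:00–10:00, 10:30–12:00, 14:30–16:00.
Chen ∩ Farrukh: 08:00–09:00, 15:00–15:30.
Chen ∩ Farrukh ∩ Jun: 15:00–15:30.
Total common minutes: 30.

30 minutes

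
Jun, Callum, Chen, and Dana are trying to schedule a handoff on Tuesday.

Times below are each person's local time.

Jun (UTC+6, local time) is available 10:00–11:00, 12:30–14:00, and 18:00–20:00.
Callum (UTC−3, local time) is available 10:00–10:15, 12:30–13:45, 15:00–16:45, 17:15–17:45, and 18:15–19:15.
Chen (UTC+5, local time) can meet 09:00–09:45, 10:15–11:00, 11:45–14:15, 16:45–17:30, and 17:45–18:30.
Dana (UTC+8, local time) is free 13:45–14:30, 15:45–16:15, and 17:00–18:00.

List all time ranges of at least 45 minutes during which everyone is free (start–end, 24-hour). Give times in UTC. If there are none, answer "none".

Jun → UTC: 04:00–05:00, 06:30–08:00, 12:00–14:00.
Callum → UTC: 13:00–13:15, 15:30–16:45, 18:00–19:45, 20:15–20:45, 21:15–22:15.
Chen → UTC: 04:00–04:45, 05:15–06:00, 06:45–09:15, 11:45–12:30, 12:45–13:30.
Dana → UTC: 05:45–06:30, 07:45–08:15, 09:00–10:00.
Jun ∩ Callum: 13:00–13:15.
Jun ∩ Callum ∩ Chen: 13:00–13:15.
Jun ∩ Callum ∩ Chen ∩ Dana: (none).
Windows ≥ 45 min: (none).

none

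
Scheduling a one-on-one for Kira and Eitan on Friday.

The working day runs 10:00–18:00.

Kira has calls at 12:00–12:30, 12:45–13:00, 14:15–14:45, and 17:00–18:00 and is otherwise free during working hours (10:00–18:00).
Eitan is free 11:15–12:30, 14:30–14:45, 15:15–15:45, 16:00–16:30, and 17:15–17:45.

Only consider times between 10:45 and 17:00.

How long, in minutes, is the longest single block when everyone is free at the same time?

Kira free within 10:00–18:00: 10:00–12:00, 12:30–12:45, 13:00–14:15, 14:45–17:00.
Kira ∩ Eitan: 11:15–12:00, 15:15–15:45, 16:00–16:30.
Restricted to 10:45–17:00: 11:15–12:00, 15:15–15:45, 16:00–16:30.
Common window lengths: 45, 30, 30 min; longest is 45.

45 minutes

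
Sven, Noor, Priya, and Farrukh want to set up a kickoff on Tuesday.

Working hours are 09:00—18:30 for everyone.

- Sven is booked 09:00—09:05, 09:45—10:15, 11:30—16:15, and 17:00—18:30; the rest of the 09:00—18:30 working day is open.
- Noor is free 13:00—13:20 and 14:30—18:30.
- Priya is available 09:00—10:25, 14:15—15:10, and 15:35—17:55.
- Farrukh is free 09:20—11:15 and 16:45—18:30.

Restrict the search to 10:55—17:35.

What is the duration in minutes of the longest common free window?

15 minutes

Sven free within 09:00–18:30: 09:05–09:45, 10:15–11:30, 16:15–17:00.
Sven ∩ Noor: 16:15–17:00.
Sven ∩ Noor ∩ Priya: 16:15–17:00.
Sven ∩ Noor ∩ Priya ∩ Farrukh: 16:45–17:00.
Restricted to 10:55–17:35: 16:45–17:00.
Single common window of 15 minutes.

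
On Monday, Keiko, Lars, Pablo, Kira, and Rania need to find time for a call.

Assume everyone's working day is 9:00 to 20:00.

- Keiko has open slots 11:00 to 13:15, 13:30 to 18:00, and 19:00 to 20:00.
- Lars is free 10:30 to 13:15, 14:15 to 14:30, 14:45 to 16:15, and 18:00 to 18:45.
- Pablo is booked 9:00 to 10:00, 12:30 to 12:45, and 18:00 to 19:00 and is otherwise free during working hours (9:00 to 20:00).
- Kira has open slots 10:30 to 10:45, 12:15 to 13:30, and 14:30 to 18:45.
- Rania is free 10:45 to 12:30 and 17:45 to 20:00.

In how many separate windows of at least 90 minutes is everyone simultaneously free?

Pablo free within 09:00–20:00: 10:00–12:30, 12:45–18:00, 19:00–20:00.
Keiko ∩ Lars: 11:00–13:15, 14:15–14:30, 14:45–16:15.
Keiko ∩ Lars ∩ Pablo: 11:00–12:30, 12:45–13:15, 14:15–14:30, 14:45–16:15.
Keiko ∩ Lars ∩ Pablo ∩ Kira: 12:15–12:30, 12:45–13:15, 14:45–16:15.
Keiko ∩ Lars ∩ Pablo ∩ Kira ∩ Rania: 12:15–12:30.
Windows ≥ 90 min: (none).
That's 0 windows.

0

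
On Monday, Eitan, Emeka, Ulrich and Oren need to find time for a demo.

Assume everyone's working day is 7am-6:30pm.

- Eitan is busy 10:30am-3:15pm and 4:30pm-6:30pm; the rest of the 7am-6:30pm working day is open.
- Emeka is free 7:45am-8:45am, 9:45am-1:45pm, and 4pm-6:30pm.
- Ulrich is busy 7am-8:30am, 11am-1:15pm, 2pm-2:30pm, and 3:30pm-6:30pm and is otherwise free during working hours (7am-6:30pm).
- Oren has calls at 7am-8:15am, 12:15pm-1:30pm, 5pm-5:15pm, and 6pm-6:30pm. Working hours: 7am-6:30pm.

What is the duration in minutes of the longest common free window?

Eitan free within 07:00–18:30: 07:00–10:30, 15:15–16:30.
Ulrich free within 07:00–18:30: 08:30–11:00, 13:15–14:00, 14:30–15:30.
Oren free within 07:00–18:30: 08:15–12:15, 13:30–17:00, 17:15–18:00.
Eitan ∩ Emeka: 07:45–08:45, 09:45–10:30, 16:00–16:30.
Eitan ∩ Emeka ∩ Ulrich: 08:30–08:45, 09:45–10:30.
Eitan ∩ Emeka ∩ Ulrich ∩ Oren: 08:30–08:45, 09:45–10:30.
Common window lengths: 15, 45 min; longest is 45.

45 minutes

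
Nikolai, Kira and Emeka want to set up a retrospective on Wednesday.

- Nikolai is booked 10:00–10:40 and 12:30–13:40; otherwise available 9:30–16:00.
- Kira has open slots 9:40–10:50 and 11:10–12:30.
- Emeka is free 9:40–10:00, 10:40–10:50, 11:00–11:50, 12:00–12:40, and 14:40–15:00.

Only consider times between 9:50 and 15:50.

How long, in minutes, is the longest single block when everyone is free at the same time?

40 minutes

Nikolai free within 09:30–16:00: 09:30–10:00, 10:40–12:30, 13:40–16:00.
Nikolai ∩ Kira: 09:40–10:00, 10:40–10:50, 11:10–12:30.
Nikolai ∩ Kira ∩ Emeka: 09:40–10:00, 10:40–10:50, 11:10–11:50, 12:00–12:30.
Restricted to 09:50–15:50: 09:50–10:00, 10:40–10:50, 11:10–11:50, 12:00–12:30.
Common window lengths: 10, 10, 40, 30 min; longest is 40.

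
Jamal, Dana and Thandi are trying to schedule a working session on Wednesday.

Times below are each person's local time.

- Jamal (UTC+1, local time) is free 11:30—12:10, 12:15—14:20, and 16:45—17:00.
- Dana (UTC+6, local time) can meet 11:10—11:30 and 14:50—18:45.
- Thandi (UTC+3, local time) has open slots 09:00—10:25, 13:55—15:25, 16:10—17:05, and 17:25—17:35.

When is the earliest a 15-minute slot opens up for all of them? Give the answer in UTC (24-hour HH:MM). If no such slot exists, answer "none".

Jamal → UTC: 10:30–11:10, 11:15–13:20, 15:45–16:00.
Dana → UTC: 05:10–05:30, 08:50–12:45.
Thandi → UTC: 06:00–07:25, 10:55–12:25, 13:10–14:05, 14:25–14:35.
Jamal ∩ Dana: 10:30–11:10, 11:15–12:45.
Jamal ∩ Dana ∩ Thandi: 10:55–11:10, 11:15–12:25.
Windows ≥ 15 min: 10:55–11:10, 11:15–12:25.
Earliest such window starts at 10:55.

10:55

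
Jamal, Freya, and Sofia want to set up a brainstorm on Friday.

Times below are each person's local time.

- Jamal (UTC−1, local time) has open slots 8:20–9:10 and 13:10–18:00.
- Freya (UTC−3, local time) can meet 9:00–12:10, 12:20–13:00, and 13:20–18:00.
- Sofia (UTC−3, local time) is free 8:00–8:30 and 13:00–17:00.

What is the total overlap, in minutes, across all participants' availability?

Jamal → UTC: 09:20–10:10, 14:10–19:00.
Freya → UTC: 12:00–15:10, 15:20–16:00, 16:20–21:00.
Sofia → UTC: 11:00–11:30, 16:00–20:00.
Jamal ∩ Freya: 14:10–15:10, 15:20–16:00, 16:20–19:00.
Jamal ∩ Freya ∩ Sofia: 16:20–19:00.
Total common minutes: 160.

160 minutes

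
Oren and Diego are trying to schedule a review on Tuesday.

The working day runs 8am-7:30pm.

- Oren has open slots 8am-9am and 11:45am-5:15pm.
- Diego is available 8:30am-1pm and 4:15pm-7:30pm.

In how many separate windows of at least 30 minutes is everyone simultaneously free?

3

Oren ∩ Diego: 08:30–09:00, 11:45–13:00, 16:15–17:15.
Windows ≥ 30 min: 08:30–09:00, 11:45–13:00, 16:15–17:15.
That's 3 windows.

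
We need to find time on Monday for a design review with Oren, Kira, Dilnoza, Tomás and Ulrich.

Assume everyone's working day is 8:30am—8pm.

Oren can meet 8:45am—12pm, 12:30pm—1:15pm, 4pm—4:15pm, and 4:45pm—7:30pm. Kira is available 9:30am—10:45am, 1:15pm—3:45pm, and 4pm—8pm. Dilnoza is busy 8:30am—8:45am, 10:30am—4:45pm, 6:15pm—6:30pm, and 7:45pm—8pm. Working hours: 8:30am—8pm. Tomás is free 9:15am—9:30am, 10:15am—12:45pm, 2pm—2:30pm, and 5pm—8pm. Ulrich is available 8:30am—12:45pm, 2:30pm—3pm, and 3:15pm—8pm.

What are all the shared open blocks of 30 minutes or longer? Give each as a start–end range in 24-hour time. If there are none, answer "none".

Dilnoza free within 08:30–20:00: 08:45–10:30, 16:45–18:15, 18:30–19:45.
Oren ∩ Kira: 09:30–10:45, 16:00–16:15, 16:45–19:30.
Oren ∩ Kira ∩ Dilnoza: 09:30–10:30, 16:45–18:15, 18:30–19:30.
Oren ∩ Kira ∩ Dilnoza ∩ Tomás: 10:15–10:30, 17:00–18:15, 18:30–19:30.
Oren ∩ Kira ∩ Dilnoza ∩ Tomás ∩ Ulrich: 10:15–10:30, 17:00–18:15, 18:30–19:30.
Windows ≥ 30 min: 17:00–18:15, 18:30–19:30.

17:00–18:15, 18:30–19:30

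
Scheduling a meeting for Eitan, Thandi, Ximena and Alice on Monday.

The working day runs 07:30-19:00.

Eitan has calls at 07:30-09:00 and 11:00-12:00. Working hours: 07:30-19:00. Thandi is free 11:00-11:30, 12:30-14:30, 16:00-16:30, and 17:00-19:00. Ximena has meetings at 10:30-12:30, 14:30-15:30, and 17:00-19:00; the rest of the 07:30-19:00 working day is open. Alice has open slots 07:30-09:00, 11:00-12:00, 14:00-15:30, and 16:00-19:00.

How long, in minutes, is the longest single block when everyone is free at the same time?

Eitan free within 07:30–19:00: 09:00–11:00, 12:00–19:00.
Ximena free within 07:30–19:00: 07:30–10:30, 12:30–14:30, 15:30–17:00.
Eitan ∩ Thandi: 12:30–14:30, 16:00–16:30, 17:00–19:00.
Eitan ∩ Thandi ∩ Ximena: 12:30–14:30, 16:00–16:30.
Eitan ∩ Thandi ∩ Ximena ∩ Alice: 14:00–14:30, 16:00–16:30.
Common window lengths: 30, 30 min; longest is 30.

30 minutes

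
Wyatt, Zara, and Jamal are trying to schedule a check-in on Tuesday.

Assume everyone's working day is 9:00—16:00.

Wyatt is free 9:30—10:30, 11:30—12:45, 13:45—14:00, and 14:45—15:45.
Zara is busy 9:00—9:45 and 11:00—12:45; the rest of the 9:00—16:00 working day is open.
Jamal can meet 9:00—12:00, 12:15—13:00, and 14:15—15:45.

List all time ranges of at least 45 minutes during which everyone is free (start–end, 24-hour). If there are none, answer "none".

Zara free within 09:00–16:00: 09:45–11:00, 12:45–16:00.
Wyatt ∩ Zara: 09:45–10:30, 13:45–14:00, 14:45–15:45.
Wyatt ∩ Zara ∩ Jamal: 09:45–10:30, 14:45–15:45.
Windows ≥ 45 min: 09:45–10:30, 14:45–15:45.

09:45–10:30, 14:45–15:45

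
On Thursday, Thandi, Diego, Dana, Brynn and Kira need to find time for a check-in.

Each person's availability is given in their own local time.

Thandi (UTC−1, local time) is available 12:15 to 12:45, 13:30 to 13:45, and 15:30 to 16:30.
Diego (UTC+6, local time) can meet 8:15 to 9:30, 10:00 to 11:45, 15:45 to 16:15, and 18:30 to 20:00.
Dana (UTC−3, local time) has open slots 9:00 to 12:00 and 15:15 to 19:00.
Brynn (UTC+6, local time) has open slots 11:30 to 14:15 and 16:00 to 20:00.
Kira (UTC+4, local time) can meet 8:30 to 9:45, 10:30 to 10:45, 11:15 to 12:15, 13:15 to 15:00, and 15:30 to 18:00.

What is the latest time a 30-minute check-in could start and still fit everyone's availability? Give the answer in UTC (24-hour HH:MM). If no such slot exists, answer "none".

Thandi → UTC: 13:15–13:45, 14:30–14:45, 16:30–17:30.
Diego → UTC: 02:15–03:30, 04:00–05:45, 09:45–10:15, 12:30–14:00.
Dana → UTC: 12:00–15:00, 18:15–22:00.
Brynn → UTC: 05:30–08:15, 10:00–14:00.
Kira → UTC: 04:30–05:45, 06:30–06:45, 07:15–08:15, 09:15–11:00, 11:30–14:00.
Thandi ∩ Diego: 13:15–13:45.
Thandi ∩ Diego ∩ Dana: 13:15–13:45.
Thandi ∩ Diego ∩ Dana ∩ Brynn: 13:15–13:45.
Thandi ∩ Diego ∩ Dana ∩ Brynn ∩ Kira: 13:15–13:45.
Windows ≥ 30 min: 13:15–13:45.
Latest start in the last window 13:15–13:45 is 13:45 − 30 min = 13:15.

13:15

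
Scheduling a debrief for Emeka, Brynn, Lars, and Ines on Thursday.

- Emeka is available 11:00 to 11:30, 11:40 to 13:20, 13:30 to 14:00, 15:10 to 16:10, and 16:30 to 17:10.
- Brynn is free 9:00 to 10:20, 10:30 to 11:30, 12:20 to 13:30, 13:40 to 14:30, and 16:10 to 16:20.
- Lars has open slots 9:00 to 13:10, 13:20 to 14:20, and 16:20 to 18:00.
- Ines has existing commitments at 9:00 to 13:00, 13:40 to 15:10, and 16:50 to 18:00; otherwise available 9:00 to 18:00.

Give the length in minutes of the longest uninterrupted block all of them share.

10 minutes

Ines free within 09:00–18:00: 13:00–13:40, 15:10–16:50.
Emeka ∩ Brynn: 11:00–11:30, 12:20–13:20, 13:40–14:00.
Emeka ∩ Brynn ∩ Lars: 11:00–11:30, 12:20–13:10, 13:40–14:00.
Emeka ∩ Brynn ∩ Lars ∩ Ines: 13:00–13:10.
Single common window of 10 minutes.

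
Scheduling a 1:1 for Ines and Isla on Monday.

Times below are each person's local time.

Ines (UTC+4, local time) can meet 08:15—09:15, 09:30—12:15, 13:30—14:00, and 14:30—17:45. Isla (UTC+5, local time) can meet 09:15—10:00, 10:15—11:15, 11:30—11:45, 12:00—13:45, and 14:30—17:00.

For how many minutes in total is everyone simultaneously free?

Ines → UTC: 04:15–05:15, 05:30–08:15, 09:30–10:00, 10:30–13:45.
Isla → UTC: 04:15–05:00, 05:15–06:15, 06:30–06:45, 07:00–08:45, 09:30–12:00.
Ines ∩ Isla: 04:15–05:00, 05:30–06:15, 06:30–06:45, 07:00–08:15, 09:30–10:00, 10:30–12:00.
Total common minutes: 45 + 45 + 15 + 75 + 30 + 90 = 300.

300 minutes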